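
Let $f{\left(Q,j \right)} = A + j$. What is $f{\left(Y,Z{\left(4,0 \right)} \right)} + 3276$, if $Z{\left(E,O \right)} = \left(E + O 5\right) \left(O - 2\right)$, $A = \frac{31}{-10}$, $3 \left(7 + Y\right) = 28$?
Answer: $\frac{32649}{10} \approx 3264.9$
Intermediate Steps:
$Y = \frac{7}{3}$ ($Y = -7 + \frac{1}{3} \cdot 28 = -7 + \frac{28}{3} = \frac{7}{3} \approx 2.3333$)
$A = - \frac{31}{10}$ ($A = 31 \left(- \frac{1}{10}\right) = - \frac{31}{10} \approx -3.1$)
$Z{\left(E,O \right)} = \left(-2 + O\right) \left(E + 5 O\right)$ ($Z{\left(E,O \right)} = \left(E + 5 O\right) \left(-2 + O\right) = \left(-2 + O\right) \left(E + 5 O\right)$)
$f{\left(Q,j \right)} = - \frac{31}{10} + j$
$f{\left(Y,Z{\left(4,0 \right)} \right)} + 3276 = \left(- \frac{31}{10} + \left(\left(-10\right) 0 - 8 + 5 \cdot 0^{2} + 4 \cdot 0\right)\right) + 3276 = \left(- \frac{31}{10} + \left(0 - 8 + 5 \cdot 0 + 0\right)\right) + 3276 = \left(- \frac{31}{10} + \left(0 - 8 + 0 + 0\right)\right) + 3276 = \left(- \frac{31}{10} - 8\right) + 3276 = - \frac{111}{10} + 3276 = \frac{32649}{10}$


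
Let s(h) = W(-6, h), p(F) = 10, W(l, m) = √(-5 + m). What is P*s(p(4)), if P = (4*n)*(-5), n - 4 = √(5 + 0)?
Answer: -100 - 80*√5 ≈ -278.89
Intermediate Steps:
n = 4 + √5 (n = 4 + √(5 + 0) = 4 + √5 ≈ 6.2361)
s(h) = √(-5 + h)
P = -80 - 20*√5 (P = (4*(4 + √5))*(-5) = (16 + 4*√5)*(-5) = -80 - 20*√5 ≈ -124.72)
P*s(p(4)) = (-80 - 20*√5)*√(-5 + 10) = (-80 - 20*√5)*√5 = √5*(-80 - 20*√5)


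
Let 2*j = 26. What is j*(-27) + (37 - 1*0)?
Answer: -314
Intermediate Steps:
j = 13 (j = (1/2)*26 = 13)
j*(-27) + (37 - 1*0) = 13*(-27) + (37 - 1*0) = -351 + (37 + 0) = -351 + 37 = -314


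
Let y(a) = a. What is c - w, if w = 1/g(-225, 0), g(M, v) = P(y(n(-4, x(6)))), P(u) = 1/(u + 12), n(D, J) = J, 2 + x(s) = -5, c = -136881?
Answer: -136886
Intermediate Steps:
x(s) = -7 (x(s) = -2 - 5 = -7)
P(u) = 1/(12 + u)
g(M, v) = ⅕ (g(M, v) = 1/(12 - 7) = 1/5 = ⅕)
w = 5 (w = 1/(⅕) = 5)
c - w = -136881 - 1*5 = -136881 - 5 = -136886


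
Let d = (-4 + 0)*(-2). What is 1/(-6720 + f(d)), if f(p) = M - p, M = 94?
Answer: -1/6634 ≈ -0.00015074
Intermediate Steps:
d = 8 (d = -4*(-2) = 8)
f(p) = 94 - p
1/(-6720 + f(d)) = 1/(-6720 + (94 - 1*8)) = 1/(-6720 + (94 - 8)) = 1/(-6720 + 86) = 1/(-6634) = -1/6634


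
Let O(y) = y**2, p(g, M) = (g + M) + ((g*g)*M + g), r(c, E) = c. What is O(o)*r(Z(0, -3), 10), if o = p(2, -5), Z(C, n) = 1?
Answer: 441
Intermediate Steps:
p(g, M) = M + 2*g + M*g**2 (p(g, M) = (M + g) + (g**2*M + g) = (M + g) + (M*g**2 + g) = (M + g) + (g + M*g**2) = M + 2*g + M*g**2)
o = -21 (o = -5 + 2*2 - 5*2**2 = -5 + 4 - 5*4 = -5 + 4 - 20 = -21)
O(o)*r(Z(0, -3), 10) = (-21)**2*1 = 441*1 = 441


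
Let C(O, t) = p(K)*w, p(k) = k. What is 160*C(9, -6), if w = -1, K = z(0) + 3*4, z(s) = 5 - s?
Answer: -2720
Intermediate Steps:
K = 17 (K = (5 - 1*0) + 3*4 = (5 + 0) + 12 = 5 + 12 = 17)
C(O, t) = -17 (C(O, t) = 17*(-1) = -17)
160*C(9, -6) = 160*(-17) = -2720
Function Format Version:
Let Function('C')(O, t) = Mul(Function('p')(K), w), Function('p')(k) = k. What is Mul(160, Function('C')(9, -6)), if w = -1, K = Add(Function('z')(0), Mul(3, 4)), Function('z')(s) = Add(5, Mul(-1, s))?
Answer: -2720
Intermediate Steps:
K = 17 (K = Add(Add(5, Mul(-1, 0)), Mul(3, 4)) = Add(Add(5, 0), 12) = Add(5, 12) = 17)
Function('C')(O, t) = -17 (Function('C')(O, t) = Mul(17, -1) = -17)
Mul(160, Function('C')(9, -6)) = Mul(160, -17) = -2720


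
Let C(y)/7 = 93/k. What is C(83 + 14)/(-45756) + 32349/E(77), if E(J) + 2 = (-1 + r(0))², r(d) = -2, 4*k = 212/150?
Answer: 140587529/30422 ≈ 4621.2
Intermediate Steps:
k = 53/150 (k = (212/150)/4 = (212*(1/150))/4 = (¼)*(106/75) = 53/150 ≈ 0.35333)
C(y) = 97650/53 (C(y) = 7*(93/(53/150)) = 7*(93*(150/53)) = 7*(13950/53) = 97650/53)
E(J) = 7 (E(J) = -2 + (-1 - 2)² = -2 + (-3)² = -2 + 9 = 7)
C(83 + 14)/(-45756) + 32349/E(77) = (97650/53)/(-45756) + 32349/7 = (97650/53)*(-1/45756) + 32349*(⅐) = -175/4346 + 32349/7 = 140587529/30422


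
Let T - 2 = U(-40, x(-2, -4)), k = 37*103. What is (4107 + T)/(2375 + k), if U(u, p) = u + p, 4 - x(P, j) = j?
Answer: 1359/2062 ≈ 0.65907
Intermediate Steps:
x(P, j) = 4 - j
k = 3811
U(u, p) = p + u
T = -30 (T = 2 + ((4 - 1*(-4)) - 40) = 2 + ((4 + 4) - 40) = 2 + (8 - 40) = 2 - 32 = -30)
(4107 + T)/(2375 + k) = (4107 - 30)/(2375 + 3811) = 4077/6186 = 4077*(1/6186) = 1359/2062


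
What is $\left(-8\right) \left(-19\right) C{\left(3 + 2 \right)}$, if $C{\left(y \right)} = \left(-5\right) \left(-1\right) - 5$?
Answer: $0$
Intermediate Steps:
$C{\left(y \right)} = 0$ ($C{\left(y \right)} = 5 - 5 = 0$)
$\left(-8\right) \left(-19\right) C{\left(3 + 2 \right)} = \left(-8\right) \left(-19\right) 0 = 152 \cdot 0 = 0$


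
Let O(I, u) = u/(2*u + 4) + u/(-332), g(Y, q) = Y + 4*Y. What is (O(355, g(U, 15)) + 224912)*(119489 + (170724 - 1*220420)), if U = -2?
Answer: 10423026415379/664 ≈ 1.5697e+10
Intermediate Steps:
g(Y, q) = 5*Y
O(I, u) = -u/332 + u/(4 + 2*u) (O(I, u) = u/(4 + 2*u) + u*(-1/332) = u/(4 + 2*u) - u/332 = -u/332 + u/(4 + 2*u))
(O(355, g(U, 15)) + 224912)*(119489 + (170724 - 1*220420)) = ((5*(-2))*(164 - 5*(-2))/(332*(2 + 5*(-2))) + 224912)*(119489 + (170724 - 1*220420)) = ((1/332)*(-10)*(164 - 1*(-10))/(2 - 10) + 224912)*(119489 + (170724 - 220420)) = ((1/332)*(-10)*(164 + 10)/(-8) + 224912)*(119489 - 49696) = ((1/332)*(-10)*(-⅛)*174 + 224912)*69793 = (435/664 + 224912)*69793 = (149342003/664)*69793 = 10423026415379/664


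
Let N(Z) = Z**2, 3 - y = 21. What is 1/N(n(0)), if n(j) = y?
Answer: 1/324 ≈ 0.0030864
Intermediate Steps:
y = -18 (y = 3 - 1*21 = 3 - 21 = -18)
n(j) = -18
1/N(n(0)) = 1/((-18)**2) = 1/324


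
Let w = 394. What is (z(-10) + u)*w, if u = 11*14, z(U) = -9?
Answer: 57130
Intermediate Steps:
u = 154
(z(-10) + u)*w = (-9 + 154)*394 = 145*394 = 57130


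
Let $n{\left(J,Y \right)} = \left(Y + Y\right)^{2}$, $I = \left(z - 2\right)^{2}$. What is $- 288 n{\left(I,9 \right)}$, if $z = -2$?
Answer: $-93312$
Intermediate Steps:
$I = 16$ ($I = \left(-2 - 2\right)^{2} = \left(-4\right)^{2} = 16$)
$n{\left(J,Y \right)} = 4 Y^{2}$ ($n{\left(J,Y \right)} = \left(2 Y\right)^{2} = 4 Y^{2}$)
$- 288 n{\left(I,9 \right)} = - 288 \cdot 4 \cdot 9^{2} = - 288 \cdot 4 \cdot 81 = \left(-288\right) 324 = -93312$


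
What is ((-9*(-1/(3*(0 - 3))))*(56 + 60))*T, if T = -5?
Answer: 580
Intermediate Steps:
((-9*(-1/(3*(0 - 3))))*(56 + 60))*T = ((-9*(-1/(3*(0 - 3))))*(56 + 60))*(-5) = (-9/((-3*(-3)))*116)*(-5) = (-9/9*116)*(-5) = (-9*1/9*116)*(-5) = -1*116*(-5) = -116*(-5) = 580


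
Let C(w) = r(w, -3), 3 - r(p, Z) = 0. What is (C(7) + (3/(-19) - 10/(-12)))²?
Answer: 175561/12996 ≈ 13.509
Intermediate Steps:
r(p, Z) = 3 (r(p, Z) = 3 - 1*0 = 3 + 0 = 3)
C(w) = 3
(C(7) + (3/(-19) - 10/(-12)))² = (3 + (3/(-19) - 10/(-12)))² = (3 + (3*(-1/19) - 10*(-1/12)))² = (3 + (-3/19 + ⅚))² = (3 + 77/114)² = (419/114)² = 175561/12996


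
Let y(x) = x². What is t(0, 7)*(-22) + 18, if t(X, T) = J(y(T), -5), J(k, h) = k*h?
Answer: 5408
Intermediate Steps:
J(k, h) = h*k
t(X, T) = -5*T²
t(0, 7)*(-22) + 18 = -5*7²*(-22) + 18 = -5*49*(-22) + 18 = -245*(-22) + 18 = 5390 + 18 = 5408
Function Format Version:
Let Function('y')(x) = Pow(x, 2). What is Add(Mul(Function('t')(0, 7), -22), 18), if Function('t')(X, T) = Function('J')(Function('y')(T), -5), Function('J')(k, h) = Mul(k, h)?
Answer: 5408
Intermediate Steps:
Function('J')(k, h) = Mul(h, k)
Function('t')(X, T) = Mul(-5, Pow(T, 2))
Add(Mul(Function('t')(0, 7), -22), 18) = Add(Mul(Mul(-5, Pow(7, 2)), -22), 18) = Add(Mul(Mul(-5, 49), -22), 18) = Add(Mul(-245, -22), 18) = Add(5390, 18) = 5408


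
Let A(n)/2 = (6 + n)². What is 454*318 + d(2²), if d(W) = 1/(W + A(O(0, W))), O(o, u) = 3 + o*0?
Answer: 23965753/166 ≈ 1.4437e+5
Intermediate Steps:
O(o, u) = 3 (O(o, u) = 3 + 0 = 3)
A(n) = 2*(6 + n)²
d(W) = 1/(162 + W) (d(W) = 1/(W + 2*(6 + 3)²) = 1/(W + 2*9²) = 1/(W + 2*81) = 1/(W + 162) = 1/(162 + W))
454*318 + d(2²) = 454*318 + 1/(162 + 2²) = 144372 + 1/(162 + 4) = 144372 + 1/166 = 23965753/166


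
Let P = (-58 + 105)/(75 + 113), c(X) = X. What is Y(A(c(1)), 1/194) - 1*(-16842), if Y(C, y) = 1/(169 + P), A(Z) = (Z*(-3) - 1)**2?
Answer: 11402038/677 ≈ 16842.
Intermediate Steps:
P = 1/4 (P = 47/188 = 47*(1/188) = 1/4 ≈ 0.25000)
A(Z) = (-1 - 3*Z)**2 (A(Z) = (-3*Z - 1)**2 = (-1 - 3*Z)**2)
Y(C, y) = 4/677 (Y(C, y) = 1/(169 + 1/4) = 1/(677/4) = 4/677)
Y(A(c(1)), 1/194) - 1*(-16842) = 4/677 - 1*(-16842) = 4/677 + 16842 = 11402038/677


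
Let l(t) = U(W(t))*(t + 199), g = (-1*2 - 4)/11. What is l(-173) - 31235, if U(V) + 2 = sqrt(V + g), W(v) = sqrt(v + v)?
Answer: -31287 + 26*sqrt(-66 + 121*I*sqrt(346))/11 ≈ -31209.0 + 80.463*I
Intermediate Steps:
W(v) = sqrt(2)*sqrt(v) (W(v) = sqrt(2*v) = sqrt(2)*sqrt(v))
g = -6/11 (g = (-2 - 4)*(1/11) = -6*1/11 = -6/11 ≈ -0.54545)
U(V) = -2 + sqrt(-6/11 + V) (U(V) = -2 + sqrt(V - 6/11) = -2 + sqrt(-6/11 + V))
l(t) = (-2 + sqrt(-66 + 121*sqrt(2)*sqrt(t))/11)*(199 + t) (l(t) = (-2 + sqrt(-66 + 121*(sqrt(2)*sqrt(t)))/11)*(t + 199) = (-2 + sqrt(-66 + 121*sqrt(2)*sqrt(t))/11)*(199 + t))
l(-173) - 31235 = (-22 + sqrt(-66 + 121*sqrt(2)*sqrt(-173)))*(199 - 173)/11 - 31235 = (1/11)*(-22 + sqrt(-66 + 121*sqrt(2)*(I*sqrt(173))))*26 - 31235 = (1/11)*(-22 + sqrt(-66 + 121*I*sqrt(346)))*26 - 31235 = (-52 + 26*sqrt(-66 + 121*I*sqrt(346))/11) - 31235 = -31287 + 26*sqrt(-66 + 121*I*sqrt(346))/11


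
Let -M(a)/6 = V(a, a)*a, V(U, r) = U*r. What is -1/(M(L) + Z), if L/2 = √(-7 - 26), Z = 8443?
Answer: I/(-8443*I + 1584*√33) ≈ -5.4795e-5 + 5.9055e-5*I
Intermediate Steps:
L = 2*I*√33 (L = 2*√(-7 - 26) = 2*√(-33) = 2*(I*√33) = 2*I*√33 ≈ 11.489*I)
M(a) = -6*a³ (M(a) = -6*a*a*a = -6*a²*a = -6*a³)
-1/(M(L) + Z) = -1/(-6*(-264*I*√33) + 8443) = -1/(-(-1584)*I*√33 + 8443) = -1/(1584*I*√33 + 8443) = -1/(8443 + 1584*I*√33)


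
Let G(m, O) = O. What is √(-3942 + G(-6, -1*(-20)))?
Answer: I*√3922 ≈ 62.626*I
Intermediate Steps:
√(-3942 + G(-6, -1*(-20))) = √(-3942 - 1*(-20)) = √(-3942 + 20) = √(-3922) = I*√3922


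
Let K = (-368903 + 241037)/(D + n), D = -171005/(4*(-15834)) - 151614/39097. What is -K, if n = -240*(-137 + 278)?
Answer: -316627874598672/83799135355099 ≈ -3.7784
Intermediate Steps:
D = -2916841819/2476247592 (D = -171005/(-63336) - 151614*1/39097 = -171005*(-1/63336) - 151614/39097 = 171005/63336 - 151614/39097 = -2916841819/2476247592 ≈ -1.1779)
n = -33840 (n = -240*141 = -33840)
K = 316627874598672/83799135355099 (K = (-368903 + 241037)/(-2916841819/2476247592 - 33840) = -127866/(-83799135355099/2476247592) = -127866*(-2476247592/83799135355099) = 316627874598672/83799135355099 ≈ 3.7784)
-K = -1*316627874598672/83799135355099 = -316627874598672/83799135355099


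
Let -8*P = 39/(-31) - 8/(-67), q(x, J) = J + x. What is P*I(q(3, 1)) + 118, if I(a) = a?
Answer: 492537/4154 ≈ 118.57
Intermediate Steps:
P = 2365/16616 (P = -(39/(-31) - 8/(-67))/8 = -(39*(-1/31) - 8*(-1/67))/8 = -(-39/31 + 8/67)/8 = -⅛*(-2365/2077) = 2365/16616 ≈ 0.14233)
P*I(q(3, 1)) + 118 = 2365*(1 + 3)/16616 + 118 = (2365/16616)*4 + 118 = 2365/4154 + 118 = 492537/4154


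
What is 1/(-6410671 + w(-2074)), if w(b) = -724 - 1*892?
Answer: -1/6412287 ≈ -1.5595e-7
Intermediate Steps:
w(b) = -1616 (w(b) = -724 - 892 = -1616)
1/(-6410671 + w(-2074)) = 1/(-6410671 - 1616) = 1/(-6412287) = -1/6412287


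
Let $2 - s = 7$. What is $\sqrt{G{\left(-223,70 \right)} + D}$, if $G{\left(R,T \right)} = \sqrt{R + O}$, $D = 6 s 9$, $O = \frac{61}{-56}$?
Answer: $\frac{\sqrt{-52920 + 7 i \sqrt{175686}}}{14} \approx 0.45534 + 16.438 i$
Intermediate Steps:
$s = -5$ ($s = 2 - 7 = -5$)
$O = - \frac{61}{56}$ ($O = 61 \left(- \frac{1}{56}\right) = - \frac{61}{56} \approx -1.0893$)
$D = -270$ ($D = 6 \left(-5\right) 9 = \left(-30\right) 9 = -270$)
$G{\left(R,T \right)} = \sqrt{- \frac{61}{56} + R}$ ($G{\left(R,T \right)} = \sqrt{R - \frac{61}{56}} = \sqrt{- \frac{61}{56} + R}$)
$\sqrt{G{\left(-223,70 \right)} + D} = \sqrt{\frac{\sqrt{-854 + 784 \left(-223\right)}}{28} - 270} = \sqrt{\frac{\sqrt{-854 - 174832}}{28} - 270} = \sqrt{\frac{\sqrt{-175686}}{28} - 270} = \sqrt{\frac{i \sqrt{175686}}{28} - 270} = \sqrt{-270 + \frac{i \sqrt{175686}}{28}}$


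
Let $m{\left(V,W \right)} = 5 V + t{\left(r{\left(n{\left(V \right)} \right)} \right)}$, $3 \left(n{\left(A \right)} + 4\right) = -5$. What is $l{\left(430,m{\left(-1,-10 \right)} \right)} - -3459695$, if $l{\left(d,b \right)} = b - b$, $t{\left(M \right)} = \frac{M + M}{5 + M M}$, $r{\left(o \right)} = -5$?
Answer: $3459695$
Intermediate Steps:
$n{\left(A \right)} = - \frac{17}{3}$ ($n{\left(A \right)} = -4 + \frac{1}{3} \left(-5\right) = -4 - \frac{5}{3} = - \frac{17}{3}$)
$t{\left(M \right)} = \frac{2 M}{5 + M^{2}}$
$m{\left(V,W \right)} = - \frac{1}{3} + 5 V$ ($m{\left(V,W \right)} = 5 V + 2 \left(-5\right) \frac{1}{5 + \left(-5\right)^{2}} = 5 V + 2 \left(-5\right) \frac{1}{5 + 25} = 5 V + 2 \left(-5\right) \frac{1}{30} = 5 V - \frac{1}{3} = - \frac{1}{3} + 5 V$)
$l{\left(d,b \right)} = 0$
$l{\left(430,m{\left(-1,-10 \right)} \right)} - -3459695 = 0 - -3459695 = 0 + 3459695 = 3459695$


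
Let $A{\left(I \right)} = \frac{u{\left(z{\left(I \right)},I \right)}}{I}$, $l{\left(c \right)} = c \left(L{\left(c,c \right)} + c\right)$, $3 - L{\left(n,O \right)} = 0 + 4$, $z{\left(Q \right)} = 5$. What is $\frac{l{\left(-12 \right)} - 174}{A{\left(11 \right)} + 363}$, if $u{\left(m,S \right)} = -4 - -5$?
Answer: $- \frac{99}{1997} \approx -0.049574$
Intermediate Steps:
$L{\left(n,O \right)} = -1$ ($L{\left(n,O \right)} = 3 - \left(0 + 4\right) = 3 - 4 = -1$)
$u{\left(m,S \right)} = 1$ ($u{\left(m,S \right)} = -4 + 5 = 1$)
$l{\left(c \right)} = c \left(-1 + c\right)$
$A{\left(I \right)} = \frac{1}{I}$ ($A{\left(I \right)} = 1 \frac{1}{I} = \frac{1}{I}$)
$\frac{l{\left(-12 \right)} - 174}{A{\left(11 \right)} + 363} = \frac{- 12 \left(-1 - 12\right) - 174}{\frac{1}{11} + 363} = \frac{\left(-12\right) \left(-13\right) - 174}{\frac{1}{11} + 363} = \frac{156 - 174}{\frac{3994}{11}} = \left(-18\right) \frac{11}{3994} = - \frac{99}{1997}$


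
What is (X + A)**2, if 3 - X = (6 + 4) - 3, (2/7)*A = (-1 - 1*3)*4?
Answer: 3600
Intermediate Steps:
A = -56 (A = 7*((-1 - 1*3)*4)/2 = 7*((-1 - 3)*4)/2 = 7*(-4*4)/2 = (7/2)*(-16) = -56)
X = -4 (X = 3 - ((6 + 4) - 3) = 3 - (10 - 3) = 3 - 1*7 = 3 - 7 = -4)
(X + A)**2 = (-4 - 56)**2 = (-60)**2 = 3600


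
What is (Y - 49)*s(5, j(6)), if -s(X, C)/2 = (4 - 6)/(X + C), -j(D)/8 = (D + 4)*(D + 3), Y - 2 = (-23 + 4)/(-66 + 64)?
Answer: 30/143 ≈ 0.20979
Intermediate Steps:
Y = 23/2 (Y = 2 + (-23 + 4)/(-66 + 64) = 2 - 19/(-2) = 2 - 19*(-½) = 2 + 19/2 = 23/2 ≈ 11.500)
j(D) = -8*(3 + D)*(4 + D) (j(D) = -8*(D + 4)*(D + 3) = -8*(4 + D)*(3 + D) = -8*(3 + D)*(4 + D))
s(X, C) = 4/(C + X) (s(X, C) = -2*(4 - 6)/(X + C) = -(-4)/(C + X) = 4/(C + X))
(Y - 49)*s(5, j(6)) = (23/2 - 49)*(4/((-96 - 56*6 - 8*6²) + 5)) = -150/((-96 - 336 - 8*36) + 5) = -150/((-96 - 336 - 288) + 5) = -150/(-720 + 5) = -150/(-715) = -150*(-1)/715 = -75/2*(-4/715) = 30/143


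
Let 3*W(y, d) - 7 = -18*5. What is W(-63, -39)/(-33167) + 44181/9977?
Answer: 4396881772/992721477 ≈ 4.4291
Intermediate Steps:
W(y, d) = -83/3 (W(y, d) = 7/3 + (-18*5)/3 = 7/3 + (⅓)*(-90) = 7/3 - 30 = -83/3)
W(-63, -39)/(-33167) + 44181/9977 = -83/3/(-33167) + 44181/9977 = -83/3*(-1/33167) + 44181*(1/9977) = 83/99501 + 44181/9977 = 4396881772/992721477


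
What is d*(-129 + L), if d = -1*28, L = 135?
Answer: -168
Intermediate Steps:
d = -28
d*(-129 + L) = -28*(-129 + 135) = -28*6 = -168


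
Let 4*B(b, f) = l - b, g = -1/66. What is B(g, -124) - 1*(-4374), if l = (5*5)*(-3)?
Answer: 1149787/264 ≈ 4355.3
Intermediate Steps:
l = -75 (l = 25*(-3) = -75)
g = -1/66 (g = -1*1/66 = -1/66 ≈ -0.015152)
B(b, f) = -75/4 - b/4 (B(b, f) = (-75 - b)/4 = -75/4 - b/4)
B(g, -124) - 1*(-4374) = (-75/4 - 1/4*(-1/66)) - 1*(-4374) = (-75/4 + 1/264) + 4374 = -4949/264 + 4374 = 1149787/264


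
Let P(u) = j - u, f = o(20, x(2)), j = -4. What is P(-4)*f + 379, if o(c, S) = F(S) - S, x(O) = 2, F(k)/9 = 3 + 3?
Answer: 379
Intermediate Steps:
F(k) = 54 (F(k) = 9*(3 + 3) = 9*6 = 54)
o(c, S) = 54 - S
f = 52 (f = 54 - 1*2 = 54 - 2 = 52)
P(u) = -4 - u
P(-4)*f + 379 = (-4 - 1*(-4))*52 + 379 = (-4 + 4)*52 + 379 = 0*52 + 379 = 0 + 379 = 379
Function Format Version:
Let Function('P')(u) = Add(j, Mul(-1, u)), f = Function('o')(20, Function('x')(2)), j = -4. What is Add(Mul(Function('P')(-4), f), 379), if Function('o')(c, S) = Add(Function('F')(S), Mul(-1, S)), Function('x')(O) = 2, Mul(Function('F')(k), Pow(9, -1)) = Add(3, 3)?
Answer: 379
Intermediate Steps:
Function('F')(k) = 54 (Function('F')(k) = Mul(9, Add(3, 3)) = Mul(9, 6) = 54)
Function('o')(c, S) = Add(54, Mul(-1, S))
f = 52 (f = Add(54, Mul(-1, 2)) = Add(54, -2) = 52)
Function('P')(u) = Add(-4, Mul(-1, u))
Add(Mul(Function('P')(-4), f), 379) = Add(Mul(Add(-4, Mul(-1, -4)), 52), 379) = Add(Mul(Add(-4, 4), 52), 379) = Add(Mul(0, 52), 379) = Add(0, 379) = 379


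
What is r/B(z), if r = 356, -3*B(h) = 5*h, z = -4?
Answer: 267/5 ≈ 53.400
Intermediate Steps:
B(h) = -5*h/3
r/B(z) = 356/((-5/3*(-4))) = 356/(20/3) = 356*(3/20) = 267/5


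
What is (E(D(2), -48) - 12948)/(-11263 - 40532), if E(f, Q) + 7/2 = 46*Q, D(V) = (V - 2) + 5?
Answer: 30319/103590 ≈ 0.29268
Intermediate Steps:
D(V) = 3 + V (D(V) = (-2 + V) + 5 = 3 + V)
E(f, Q) = -7/2 + 46*Q
(E(D(2), -48) - 12948)/(-11263 - 40532) = ((-7/2 + 46*(-48)) - 12948)/(-11263 - 40532) = ((-7/2 - 2208) - 12948)/(-51795) = (-4423/2 - 12948)*(-1/51795) = -30319/2*(-1/51795) = 30319/103590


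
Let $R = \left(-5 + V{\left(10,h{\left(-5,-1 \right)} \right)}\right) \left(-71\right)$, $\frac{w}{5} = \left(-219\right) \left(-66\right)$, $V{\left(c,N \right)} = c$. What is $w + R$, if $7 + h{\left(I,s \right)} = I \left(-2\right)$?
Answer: $71915$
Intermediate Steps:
$h{\left(I,s \right)} = -7 - 2 I$ ($h{\left(I,s \right)} = -7 + I \left(-2\right) = -7 - 2 I$)
$w = 72270$ ($w = 5 \left(\left(-219\right) \left(-66\right)\right) = 5 \cdot 14454 = 72270$)
$R = -355$ ($R = \left(-5 + 10\right) \left(-71\right) = 5 \left(-71\right) = -355$)
$w + R = 72270 - 355 = 71915$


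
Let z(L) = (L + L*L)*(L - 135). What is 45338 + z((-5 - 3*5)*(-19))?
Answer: 35516438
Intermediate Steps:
z(L) = (-135 + L)*(L + L²) (z(L) = (L + L²)*(-135 + L) = (-135 + L)*(L + L²))
45338 + z((-5 - 3*5)*(-19)) = 45338 + ((-5 - 3*5)*(-19))*(-135 + ((-5 - 3*5)*(-19))² - 134*(-5 - 3*5)*(-19)) = 45338 + ((-5 - 15)*(-19))*(-135 + ((-5 - 15)*(-19))² - 134*(-5 - 15)*(-19)) = 45338 + (-20*(-19))*(-135 + (-20*(-19))² - (-2680)*(-19)) = 45338 + 380*(-135 + 380² - 134*380) = 45338 + 380*(-135 + 144400 - 50920) = 45338 + 380*93345 = 45338 + 35471100 = 35516438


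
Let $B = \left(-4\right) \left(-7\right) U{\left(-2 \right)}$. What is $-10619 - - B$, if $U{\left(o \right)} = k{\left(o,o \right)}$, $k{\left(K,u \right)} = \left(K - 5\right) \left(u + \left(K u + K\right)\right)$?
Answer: $-10619$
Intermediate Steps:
$k{\left(K,u \right)} = \left(-5 + K\right) \left(K + u + K u\right)$ ($k{\left(K,u \right)} = \left(-5 + K\right) \left(u + \left(K + K u\right)\right) = \left(-5 + K\right) \left(K + u + K u\right)$)
$U{\left(o \right)} = o^{3} - 10 o - 3 o^{2}$ ($U{\left(o \right)} = o^{2} - 5 o - 5 o + o o^{2} - 4 o o = o^{2} - 5 o - 5 o + o^{3} - 4 o^{2} = o^{3} - 10 o - 3 o^{2}$)
$B = 0$ ($B = \left(-4\right) \left(-7\right) \left(- 2 \left(-10 + \left(-2\right)^{2} - -6\right)\right) = 28 \left(- 2 \left(-10 + 4 + 6\right)\right) = 28 \left(\left(-2\right) 0\right) = 28 \cdot 0 = 0$)
$-10619 - - B = -10619 - \left(-1\right) 0 = -10619 - 0 = -10619 + 0 = -10619$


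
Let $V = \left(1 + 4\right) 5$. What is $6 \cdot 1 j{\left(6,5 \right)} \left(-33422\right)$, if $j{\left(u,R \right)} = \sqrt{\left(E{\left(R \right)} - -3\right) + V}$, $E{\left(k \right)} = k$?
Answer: $- 200532 \sqrt{33} \approx -1.152 \cdot 10^{6}$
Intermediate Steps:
$V = 25$ ($V = 5 \cdot 5 = 25$)
$j{\left(u,R \right)} = \sqrt{28 + R}$ ($j{\left(u,R \right)} = \sqrt{\left(R - -3\right) + 25} = \sqrt{\left(R + 3\right) + 25} = \sqrt{\left(3 + R\right) + 25} = \sqrt{28 + R}$)
$6 \cdot 1 j{\left(6,5 \right)} \left(-33422\right) = 6 \cdot 1 \sqrt{28 + 5} \left(-33422\right) = 6 \sqrt{33} \left(-33422\right) = - 200532 \sqrt{33}$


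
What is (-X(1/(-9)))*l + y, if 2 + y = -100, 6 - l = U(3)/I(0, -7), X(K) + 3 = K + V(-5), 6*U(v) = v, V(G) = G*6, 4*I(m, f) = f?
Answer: 6686/63 ≈ 106.13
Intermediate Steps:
I(m, f) = f/4
V(G) = 6*G
U(v) = v/6
X(K) = -33 + K (X(K) = -3 + (K + 6*(-5)) = -3 + (K - 30) = -3 + (-30 + K) = -33 + K)
l = 44/7 (l = 6 - (1/6)*3/((1/4)*(-7)) = 6 - 1/(2*(-7/4)) = 6 - (-4)/(2*7) = 6 - 1*(-2/7) = 6 + 2/7 = 44/7 ≈ 6.2857)
y = -102 (y = -2 - 100 = -102)
(-X(1/(-9)))*l + y = -(-33 + 1/(-9))*(44/7) - 102 = -(-33 - 1/9)*(44/7) - 102 = -1*(-298/9)*(44/7) - 102 = (298/9)*(44/7) - 102 = 13112/63 - 102 = 6686/63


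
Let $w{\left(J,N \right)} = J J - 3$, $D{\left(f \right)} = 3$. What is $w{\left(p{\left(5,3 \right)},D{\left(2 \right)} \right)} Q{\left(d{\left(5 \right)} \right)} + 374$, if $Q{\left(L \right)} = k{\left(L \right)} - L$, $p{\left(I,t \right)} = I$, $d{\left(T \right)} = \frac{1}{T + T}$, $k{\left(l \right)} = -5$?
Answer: $\frac{1309}{5} \approx 261.8$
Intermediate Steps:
$d{\left(T \right)} = \frac{1}{2 T}$
$Q{\left(L \right)} = -5 - L$
$w{\left(J,N \right)} = -3 + J^{2}$ ($w{\left(J,N \right)} = J^{2} - 3 = -3 + J^{2}$)
$w{\left(p{\left(5,3 \right)},D{\left(2 \right)} \right)} Q{\left(d{\left(5 \right)} \right)} + 374 = \left(-3 + 5^{2}\right) \left(-5 - \frac{1}{2 \cdot 5}\right) + 374 = \left(-3 + 25\right) \left(-5 - \frac{1}{2} \cdot \frac{1}{5}\right) + 374 = 22 \left(-5 - \frac{1}{10}\right) + 374 = 22 \left(- \frac{51}{10}\right) + 374 = - \frac{561}{5} + 374 = \frac{1309}{5}$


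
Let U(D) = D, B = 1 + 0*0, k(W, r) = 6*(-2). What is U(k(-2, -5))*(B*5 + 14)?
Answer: -228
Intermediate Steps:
k(W, r) = -12
B = 1 (B = 1 + 0 = 1)
U(k(-2, -5))*(B*5 + 14) = -12*(1*5 + 14) = -12*(5 + 14) = -12*19 = -228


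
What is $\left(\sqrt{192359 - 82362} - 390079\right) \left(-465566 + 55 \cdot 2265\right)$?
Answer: $133013428289 - 340991 \sqrt{109997} \approx 1.329 \cdot 10^{11}$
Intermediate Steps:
$\left(\sqrt{192359 - 82362} - 390079\right) \left(-465566 + 55 \cdot 2265\right) = \left(\sqrt{109997} - 390079\right) \left(-465566 + 124575\right) = \left(-390079 + \sqrt{109997}\right) \left(-340991\right) = 133013428289 - 340991 \sqrt{109997}$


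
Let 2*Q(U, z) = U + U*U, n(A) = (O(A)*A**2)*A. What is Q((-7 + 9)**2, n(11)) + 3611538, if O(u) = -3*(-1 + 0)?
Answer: 3611548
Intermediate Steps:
O(u) = 3 (O(u) = -3*(-1) = 3)
n(A) = 3*A**3 (n(A) = (3*A**2)*A = 3*A**3)
Q(U, z) = U/2 + U**2/2 (Q(U, z) = (U + U*U)/2 = (U + U**2)/2 = U/2 + U**2/2)
Q((-7 + 9)**2, n(11)) + 3611538 = (-7 + 9)**2*(1 + (-7 + 9)**2)/2 + 3611538 = (1/2)*2**2*(1 + 2**2) + 3611538 = (1/2)*4*(1 + 4) + 3611538 = (1/2)*4*5 + 3611538 = 10 + 3611538 = 3611548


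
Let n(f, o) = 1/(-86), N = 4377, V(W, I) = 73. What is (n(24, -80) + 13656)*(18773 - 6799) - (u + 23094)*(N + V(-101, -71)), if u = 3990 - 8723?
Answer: 3517845255/43 ≈ 8.1810e+7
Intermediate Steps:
n(f, o) = -1/86
u = -4733
(n(24, -80) + 13656)*(18773 - 6799) - (u + 23094)*(N + V(-101, -71)) = (-1/86 + 13656)*(18773 - 6799) - (-4733 + 23094)*(4377 + 73) = (1174415/86)*11974 - 18361*4450 = 7031222605/43 - 1*81706450 = 7031222605/43 - 81706450 = 3517845255/43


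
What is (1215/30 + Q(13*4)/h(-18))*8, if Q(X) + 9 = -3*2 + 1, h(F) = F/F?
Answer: 212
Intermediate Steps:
h(F) = 1
Q(X) = -14 (Q(X) = -9 + (-3*2 + 1) = -9 + (-6 + 1) = -9 - 5 = -14)
(1215/30 + Q(13*4)/h(-18))*8 = (1215/30 - 14/1)*8 = (1215*(1/30) - 14*1)*8 = (81/2 - 14)*8 = (53/2)*8 = 212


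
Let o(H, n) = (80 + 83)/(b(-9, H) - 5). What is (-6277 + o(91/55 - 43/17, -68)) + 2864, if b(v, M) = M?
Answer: -18900014/5493 ≈ -3440.7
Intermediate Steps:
o(H, n) = 163/(-5 + H) (o(H, n) = (80 + 83)/(H - 5) = 163/(-5 + H))
(-6277 + o(91/55 - 43/17, -68)) + 2864 = (-6277 + 163/(-5 + (91/55 - 43/17))) + 2864 = (-6277 + 163/(-5 - 818/935)) + 2864 = (-6277 + 163/(-5493/935)) + 2864 = (-6277 + 163*(-935/5493)) + 2864 = (-6277 - 152405/5493) + 2864 = -34631966/5493 + 2864 = -18900014/5493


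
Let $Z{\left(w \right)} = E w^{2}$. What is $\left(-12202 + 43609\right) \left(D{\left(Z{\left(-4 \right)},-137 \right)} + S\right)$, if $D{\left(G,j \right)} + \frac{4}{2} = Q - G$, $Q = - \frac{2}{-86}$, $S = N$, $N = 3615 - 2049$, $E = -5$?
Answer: $\frac{2220255051}{43} \approx 5.1634 \cdot 10^{7}$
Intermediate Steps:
$Z{\left(w \right)} = - 5 w^{2}$
$N = 1566$
$S = 1566$
$Q = \frac{1}{43}$ ($Q = \left(-2\right) \left(- \frac{1}{86}\right) = \frac{1}{43} \approx 0.023256$)
$D{\left(G,j \right)} = - \frac{85}{43} - G$ ($D{\left(G,j \right)} = -2 - \left(- \frac{1}{43} + G\right) = - \frac{85}{43} - G$)
$\left(-12202 + 43609\right) \left(D{\left(Z{\left(-4 \right)},-137 \right)} + S\right) = \left(-12202 + 43609\right) \left(\left(- \frac{85}{43} - - 5 \left(-4\right)^{2}\right) + 1566\right) = 31407 \left(\left(- \frac{85}{43} - \left(-5\right) 16\right) + 1566\right) = 31407 \left(\left(- \frac{85}{43} - -80\right) + 1566\right) = 31407 \left(\left(- \frac{85}{43} + 80\right) + 1566\right) = 31407 \left(\frac{3355}{43} + 1566\right) = 31407 \cdot \frac{70693}{43} = \frac{2220255051}{43}$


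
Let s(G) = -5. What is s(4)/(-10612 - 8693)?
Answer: 1/3861 ≈ 0.00025900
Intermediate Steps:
s(4)/(-10612 - 8693) = -5/(-10612 - 8693) = -5/(-19305) = -5*(-1/19305) = 1/3861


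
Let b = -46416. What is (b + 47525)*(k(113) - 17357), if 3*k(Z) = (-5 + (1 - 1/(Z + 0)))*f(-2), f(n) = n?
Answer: -2174792251/113 ≈ -1.9246e+7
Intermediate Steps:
k(Z) = 8/3 + 2/(3*Z) (k(Z) = ((-5 + (1 - 1/(Z + 0)))*(-2))/3 = ((-5 + (1 - 1/Z))*(-2))/3 = ((-4 - 1/Z)*(-2))/3 = (8 + 2/Z)/3 = 8/3 + 2/(3*Z))
(b + 47525)*(k(113) - 17357) = (-46416 + 47525)*((⅔)*(1 + 4*113)/113 - 17357) = 1109*((⅔)*(1/113)*(1 + 452) - 17357) = 1109*((⅔)*(1/113)*453 - 17357) = 1109*(302/113 - 17357) = 1109*(-1961039/113) = -2174792251/113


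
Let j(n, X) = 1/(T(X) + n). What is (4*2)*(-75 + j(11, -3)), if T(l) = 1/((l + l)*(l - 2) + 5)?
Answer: -115660/193 ≈ -599.27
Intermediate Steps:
T(l) = 1/(5 + 2*l*(-2 + l)) (T(l) = 1/((2*l)*(-2 + l) + 5) = 1/(2*l*(-2 + l) + 5) = 1/(5 + 2*l*(-2 + l)))
j(n, X) = 1/(n + 1/(5 - 4*X + 2*X**2)) (j(n, X) = 1/(1/(5 - 4*X + 2*X**2) + n) = 1/(n + 1/(5 - 4*X + 2*X**2)))
(4*2)*(-75 + j(11, -3)) = (4*2)*(-75 + (5 - 4*(-3) + 2*(-3)**2)/(1 + 11*(5 - 4*(-3) + 2*(-3)**2))) = 8*(-75 + (5 + 12 + 2*9)/(1 + 11*(5 + 12 + 2*9))) = 8*(-75 + (5 + 12 + 18)/(1 + 11*(5 + 12 + 18))) = 8*(-75 + 35/(1 + 11*35)) = 8*(-75 + 35/(1 + 385)) = 8*(-75 + 35/386) = 8*(-28915/386) = -115660/193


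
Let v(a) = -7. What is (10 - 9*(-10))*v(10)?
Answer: -700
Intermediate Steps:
(10 - 9*(-10))*v(10) = (10 - 9*(-10))*(-7) = (10 + 90)*(-7) = 100*(-7) = -700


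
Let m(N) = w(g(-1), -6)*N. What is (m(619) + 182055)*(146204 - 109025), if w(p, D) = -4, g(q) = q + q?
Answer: 6676567641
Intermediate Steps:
g(q) = 2*q
m(N) = -4*N
(m(619) + 182055)*(146204 - 109025) = (-4*619 + 182055)*(146204 - 109025) = (-2476 + 182055)*37179 = 179579*37179 = 6676567641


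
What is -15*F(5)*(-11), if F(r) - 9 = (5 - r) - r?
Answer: 660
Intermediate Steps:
F(r) = 14 - 2*r (F(r) = 9 + ((5 - r) - r) = 9 + (5 - 2*r) = 14 - 2*r)
-15*F(5)*(-11) = -15*(14 - 2*5)*(-11) = -15*(14 - 10)*(-11) = -15*4*(-11) = -60*(-11) = 660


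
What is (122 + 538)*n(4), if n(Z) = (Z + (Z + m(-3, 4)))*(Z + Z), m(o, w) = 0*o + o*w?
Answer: -21120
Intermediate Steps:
m(o, w) = o*w (m(o, w) = 0 + o*w = o*w)
n(Z) = 2*Z*(-12 + 2*Z) (n(Z) = (Z + (Z - 3*4))*(Z + Z) = (Z + (Z - 12))*(2*Z) = (Z + (-12 + Z))*(2*Z) = (-12 + 2*Z)*(2*Z) = 2*Z*(-12 + 2*Z))
(122 + 538)*n(4) = (122 + 538)*(4*4*(-6 + 4)) = 660*(4*4*(-2)) = 660*(-32) = -21120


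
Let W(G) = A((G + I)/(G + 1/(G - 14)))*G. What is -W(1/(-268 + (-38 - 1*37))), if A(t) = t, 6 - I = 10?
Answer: 6594519/42001036 ≈ 0.15701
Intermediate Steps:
I = -4 (I = 6 - 1*10 = 6 - 10 = -4)
W(G) = G*(-4 + G)/(G + 1/(-14 + G)) (W(G) = ((G - 4)/(G + 1/(G - 14)))*G = ((-4 + G)/(G + 1/(-14 + G)))*G = G*(-4 + G)/(G + 1/(-14 + G)))
-W(1/(-268 + (-38 - 1*37))) = -(-14 + 1/(-268 + (-38 - 1*37)))*(-4 + 1/(-268 + (-38 - 1*37)))/((-268 + (-38 - 1*37))*(1 + (-14 + 1/(-268 + (-38 - 1*37)))/(-268 + (-38 - 1*37)))) = -(-14 + 1/(-268 + (-38 - 37)))*(-4 + 1/(-268 + (-38 - 37)))/((-268 + (-38 - 37))*(1 + (-14 + 1/(-268 + (-38 - 37)))/(-268 + (-38 - 37)))) = -(-14 + 1/(-268 - 75))*(-4 + 1/(-268 - 75))/((-268 - 75)*(1 + (-14 + 1/(-268 - 75))/(-268 - 75))) = -(-14 + 1/(-343))*(-4 + 1/(-343))/((-343)*(1 + (-14 + 1/(-343))/(-343))) = -(-1)*(-14 - 1/343)*(-4 - 1/343)/(343*(1 - (-14 - 1/343)/343)) = -(-1)*(-4803)*(-1373)/(343*(1 - 1/343*(-4803/343))*343*343) = -(-1)*(-4803)*(-1373)/(343*(1 + 4803/117649)*343*343) = -(-1)*(-4803)*(-1373)/(343*122452/117649*343*343) = -(-1)*117649*(-4803)*(-1373)/(343*122452*343*343) = -1*(-6594519/42001036) = 6594519/42001036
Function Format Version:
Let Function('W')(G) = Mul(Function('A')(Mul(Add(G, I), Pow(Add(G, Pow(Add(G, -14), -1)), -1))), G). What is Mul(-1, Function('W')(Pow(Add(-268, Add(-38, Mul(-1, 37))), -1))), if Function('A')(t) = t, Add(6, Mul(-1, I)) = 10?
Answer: Rational(6594519, 42001036) ≈ 0.15701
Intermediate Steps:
I = -4 (I = Add(6, Mul(-1, 10)) = Add(6, -10) = -4)
Function('W')(G) = Mul(G, Pow(Add(G, Pow(Add(-14, G), -1)), -1), Add(-4, G)) (Function('W')(G) = Mul(Mul(Add(G, -4), Pow(Add(G, Pow(Add(G, -14), -1)), -1)), G) = Mul(Mul(Add(-4, G), Pow(Add(G, Pow(Add(-14, G), -1)), -1)), G) = Mul(Mul(Pow(Add(G, Pow(Add(-14, G), -1)), -1), Add(-4, G)), G) = Mul(G, Pow(Add(G, Pow(Add(-14, G), -1)), -1), Add(-4, G)))
Mul(-1, Function('W')(Pow(Add(-268, Add(-38, Mul(-1, 37))), -1))) = Mul(-1, Mul(Pow(Add(-268, Add(-38, Mul(-1, 37))), -1), Pow(Add(1, Mul(Pow(Add(-268, Add(-38, Mul(-1, 37))), -1), Add(-14, Pow(Add(-268, Add(-38, Mul(-1, 37))), -1)))), -1), Add(-14, Pow(Add(-268, Add(-38, Mul(-1, 37))), -1)), Add(-4, Pow(Add(-268, Add(-38, Mul(-1, 37))), -1)))) = Mul(-1, Mul(Pow(Add(-268, Add(-38, -37)), -1), Pow(Add(1, Mul(Pow(Add(-268, Add(-38, -37)), -1), Add(-14, Pow(Add(-268, Add(-38, -37)), -1)))), -1), Add(-14, Pow(Add(-268, Add(-38, -37)), -1)), Add(-4, Pow(Add(-268, Add(-38, -37)), -1)))) = Mul(-1, Mul(Pow(Add(-268, -75), -1), Pow(Add(1, Mul(Pow(Add(-268, -75), -1), Add(-14, Pow(Add(-268, -75), -1)))), -1), Add(-14, Pow(Add(-268, -75), -1)), Add(-4, Pow(Add(-268, -75), -1)))) = Mul(-1, Mul(Pow(-343, -1), Pow(Add(1, Mul(Pow(-343, -1), Add(-14, Pow(-343, -1)))), -1), Add(-14, Pow(-343, -1)), Add(-4, Pow(-343, -1)))) = Mul(-1, Mul(Rational(-1, 343), Pow(Add(1, Mul(Rational(-1, 343), Add(-14, Rational(-1, 343)))), -1), Add(-14, Rational(-1, 343)), Add(-4, Rational(-1, 343)))) = Mul(-1, Mul(Rational(-1, 343), Pow(Add(1, Mul(Rational(-1, 343), Rational(-4803, 343))), -1), Rational(-4803, 343), Rational(-1373, 343))) = Mul(-1, Mul(Rational(-1, 343), Pow(Add(1, Rational(4803, 117649)), -1), Rational(-4803, 343), Rational(-1373, 343))) = Mul(-1, Mul(Rational(-1, 343), Pow(Rational(122452, 117649), -1), Rational(-4803, 343), Rational(-1373, 343))) = Mul(-1, Mul(Rational(-1, 343), Rational(117649, 122452), Rational(-4803, 343), Rational(-1373, 343))) = Mul(-1, Rational(-6594519, 42001036)) = Rational(6594519, 42001036)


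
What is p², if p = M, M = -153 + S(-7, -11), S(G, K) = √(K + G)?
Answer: 23391 - 918*I*√2 ≈ 23391.0 - 1298.2*I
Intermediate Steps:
S(G, K) = √(G + K)
M = -153 + 3*I*√2 (M = -153 + √(-7 - 11) = -153 + √(-18) = -153 + 3*I*√2 ≈ -153.0 + 4.2426*I)
p = -153 + 3*I*√2 ≈ -153.0 + 4.2426*I
p² = (-153 + 3*I*√2)²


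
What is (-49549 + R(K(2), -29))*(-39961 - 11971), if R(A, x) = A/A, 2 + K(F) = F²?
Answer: 2573126736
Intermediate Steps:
K(F) = -2 + F²
R(A, x) = 1
(-49549 + R(K(2), -29))*(-39961 - 11971) = (-49549 + 1)*(-39961 - 11971) = -49548*(-51932) = 2573126736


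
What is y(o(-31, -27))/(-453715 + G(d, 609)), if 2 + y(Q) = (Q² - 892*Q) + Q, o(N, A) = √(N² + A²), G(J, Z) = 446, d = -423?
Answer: -1688/453269 + 11583*√10/453269 ≈ 0.077086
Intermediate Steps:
o(N, A) = √(A² + N²)
y(Q) = -2 + Q² - 891*Q (y(Q) = -2 + ((Q² - 892*Q) + Q) = -2 + (Q² - 891*Q) = -2 + Q² - 891*Q)
y(o(-31, -27))/(-453715 + G(d, 609)) = (-2 + (√((-27)² + (-31)²))² - 891*√((-27)² + (-31)²))/(-453715 + 446) = (-2 + (√(729 + 961))² - 891*√(729 + 961))/(-453269) = (-2 + (√1690)² - 11583*√10)*(-1/453269) = (-2 + (13*√10)² - 11583*√10)*(-1/453269) = (-2 + 1690 - 11583*√10)*(-1/453269) = (1688 - 11583*√10)*(-1/453269) = -1688/453269 + 11583*√10/453269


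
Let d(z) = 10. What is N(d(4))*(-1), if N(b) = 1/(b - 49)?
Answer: 1/39 ≈ 0.025641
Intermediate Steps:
N(b) = 1/(-49 + b)
N(d(4))*(-1) = -1/(-49 + 10) = -1/(-39) = -1/39*(-1) = 1/39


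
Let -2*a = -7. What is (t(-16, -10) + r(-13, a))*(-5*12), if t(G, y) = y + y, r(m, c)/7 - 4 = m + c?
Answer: 3510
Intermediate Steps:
a = 7/2 (a = -1/2*(-7) = 7/2 ≈ 3.5000)
r(m, c) = 28 + 7*c + 7*m (r(m, c) = 28 + 7*(m + c) = 28 + 7*(c + m) = 28 + (7*c + 7*m) = 28 + 7*c + 7*m)
t(G, y) = 2*y
(t(-16, -10) + r(-13, a))*(-5*12) = (2*(-10) + (28 + 7*(7/2) + 7*(-13)))*(-5*12) = (-20 + (28 + 49/2 - 91))*(-60) = (-20 - 77/2)*(-60) = -117/2*(-60) = 3510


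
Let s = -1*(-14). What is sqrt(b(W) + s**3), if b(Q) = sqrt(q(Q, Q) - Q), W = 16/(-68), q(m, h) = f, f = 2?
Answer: sqrt(793016 + 17*sqrt(646))/17 ≈ 52.397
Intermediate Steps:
q(m, h) = 2
s = 14
W = -4/17 (W = 16*(-1/68) = -4/17 ≈ -0.23529)
b(Q) = sqrt(2 - Q)
sqrt(b(W) + s**3) = sqrt(sqrt(2 - 1*(-4/17)) + 14**3) = sqrt(sqrt(2 + 4/17) + 2744) = sqrt(sqrt(38/17) + 2744) = sqrt(sqrt(646)/17 + 2744) = sqrt(2744 + sqrt(646)/17)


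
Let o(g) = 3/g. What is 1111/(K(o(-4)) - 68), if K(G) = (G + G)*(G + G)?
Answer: -4444/263 ≈ -16.897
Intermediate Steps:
K(G) = 4*G**2 (K(G) = (2*G)*(2*G) = 4*G**2)
1111/(K(o(-4)) - 68) = 1111/(4*(3/(-4))**2 - 68) = 1111/(4*(3*(-1/4))**2 - 68) = 1111/(4*(-3/4)**2 - 68) = 1111/(4*(9/16) - 68) = 1111/(9/4 - 68) = 1111/(-263/4) = 1111*(-4/263) = -4444/263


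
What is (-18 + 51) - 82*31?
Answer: -2509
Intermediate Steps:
(-18 + 51) - 82*31 = 33 - 2542 = -2509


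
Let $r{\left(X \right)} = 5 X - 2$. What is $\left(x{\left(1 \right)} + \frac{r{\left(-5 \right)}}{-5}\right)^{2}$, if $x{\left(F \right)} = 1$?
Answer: $\frac{1024}{25} \approx 40.96$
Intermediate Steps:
$r{\left(X \right)} = -2 + 5 X$
$\left(x{\left(1 \right)} + \frac{r{\left(-5 \right)}}{-5}\right)^{2} = \left(1 + \frac{-2 + 5 \left(-5\right)}{-5}\right)^{2} = \left(1 + \left(-2 - 25\right) \left(- \frac{1}{5}\right)\right)^{2} = \left(1 - - \frac{27}{5}\right)^{2} = \left(1 + \frac{27}{5}\right)^{2} = \left(\frac{32}{5}\right)^{2} = \frac{1024}{25}$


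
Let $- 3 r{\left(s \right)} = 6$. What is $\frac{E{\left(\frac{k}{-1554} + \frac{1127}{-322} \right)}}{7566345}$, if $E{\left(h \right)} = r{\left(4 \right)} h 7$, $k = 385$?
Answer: $\frac{5824}{839864295} \approx 6.9345 \cdot 10^{-6}$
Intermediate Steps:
$r{\left(s \right)} = -2$ ($r{\left(s \right)} = \left(- \frac{1}{3}\right) 6 = -2$)
$E{\left(h \right)} = - 14 h$ ($E{\left(h \right)} = - 2 h 7 = - 2 \cdot 7 h = - 14 h$)
$\frac{E{\left(\frac{k}{-1554} + \frac{1127}{-322} \right)}}{7566345} = \frac{\left(-14\right) \left(\frac{385}{-1554} + \frac{1127}{-322}\right)}{7566345} = - 14 \left(385 \left(- \frac{1}{1554}\right) + 1127 \left(- \frac{1}{322}\right)\right) \frac{1}{7566345} = - 14 \left(- \frac{55}{222} - \frac{7}{2}\right) \frac{1}{7566345} = \left(-14\right) \left(- \frac{416}{111}\right) \frac{1}{7566345} = \frac{5824}{111} \cdot \frac{1}{7566345} = \frac{5824}{839864295}$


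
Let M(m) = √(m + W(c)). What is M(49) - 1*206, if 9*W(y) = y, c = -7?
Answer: -206 + √434/3 ≈ -199.06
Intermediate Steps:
W(y) = y/9
M(m) = √(-7/9 + m) (M(m) = √(m + (⅑)*(-7)) = √(m - 7/9) = √(-7/9 + m))
M(49) - 1*206 = √(-7 + 9*49)/3 - 1*206 = √(-7 + 441)/3 - 206 = √434/3 - 206 = -206 + √434/3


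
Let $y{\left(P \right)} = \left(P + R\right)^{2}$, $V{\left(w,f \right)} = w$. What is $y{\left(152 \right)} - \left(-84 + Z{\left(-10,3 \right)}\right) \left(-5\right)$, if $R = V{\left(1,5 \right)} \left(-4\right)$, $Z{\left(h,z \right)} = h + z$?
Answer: $21449$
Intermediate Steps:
$R = -4$ ($R = 1 \left(-4\right) = -4$)
$y{\left(P \right)} = \left(-4 + P\right)^{2}$ ($y{\left(P \right)} = \left(P - 4\right)^{2} = \left(-4 + P\right)^{2}$)
$y{\left(152 \right)} - \left(-84 + Z{\left(-10,3 \right)}\right) \left(-5\right) = \left(-4 + 152\right)^{2} - \left(-84 + \left(-10 + 3\right)\right) \left(-5\right) = 148^{2} - \left(-84 - 7\right) \left(-5\right) = 21904 - \left(-91\right) \left(-5\right) = 21904 - 455 = 21449$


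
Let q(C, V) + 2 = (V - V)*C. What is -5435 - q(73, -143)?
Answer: -5433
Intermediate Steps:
q(C, V) = -2 (q(C, V) = -2 + (V - V)*C = -2 + 0*C = -2 + 0 = -2)
-5435 - q(73, -143) = -5435 - 1*(-2) = -5435 + 2 = -5433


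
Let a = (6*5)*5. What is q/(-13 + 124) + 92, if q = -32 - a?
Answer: 10030/111 ≈ 90.360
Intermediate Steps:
a = 150 (a = 30*5 = 150)
q = -182 (q = -32 - 1*150 = -32 - 150 = -182)
q/(-13 + 124) + 92 = -182/(-13 + 124) + 92 = -182/111 + 92 = 10030/111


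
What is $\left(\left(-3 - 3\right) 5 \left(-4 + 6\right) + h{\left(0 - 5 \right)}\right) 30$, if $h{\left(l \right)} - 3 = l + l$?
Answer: $-2010$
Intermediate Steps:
$h{\left(l \right)} = 3 + 2 l$ ($h{\left(l \right)} = 3 + \left(l + l\right) = 3 + 2 l$)
$\left(\left(-3 - 3\right) 5 \left(-4 + 6\right) + h{\left(0 - 5 \right)}\right) 30 = \left(\left(-3 - 3\right) 5 \left(-4 + 6\right) + \left(3 + 2 \left(0 - 5\right)\right)\right) 30 = \left(- 6 \cdot 5 \cdot 2 + \left(3 + 2 \left(-5\right)\right)\right) 30 = \left(\left(-6\right) 10 + \left(3 - 10\right)\right) 30 = \left(-60 - 7\right) 30 = \left(-67\right) 30 = -2010$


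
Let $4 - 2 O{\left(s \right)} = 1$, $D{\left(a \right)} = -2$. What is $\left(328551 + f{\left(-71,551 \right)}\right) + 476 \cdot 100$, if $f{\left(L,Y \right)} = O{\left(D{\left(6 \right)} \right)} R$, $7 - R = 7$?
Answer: $376151$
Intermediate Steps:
$R = 0$ ($R = 7 - 7 = 0$)
$O{\left(s \right)} = \frac{3}{2}$ ($O{\left(s \right)} = 2 - \frac{1}{2} = \frac{3}{2}$)
$f{\left(L,Y \right)} = 0$ ($f{\left(L,Y \right)} = \frac{3}{2} \cdot 0 = 0$)
$\left(328551 + f{\left(-71,551 \right)}\right) + 476 \cdot 100 = \left(328551 + 0\right) + 476 \cdot 100 = 328551 + 47600 = 376151$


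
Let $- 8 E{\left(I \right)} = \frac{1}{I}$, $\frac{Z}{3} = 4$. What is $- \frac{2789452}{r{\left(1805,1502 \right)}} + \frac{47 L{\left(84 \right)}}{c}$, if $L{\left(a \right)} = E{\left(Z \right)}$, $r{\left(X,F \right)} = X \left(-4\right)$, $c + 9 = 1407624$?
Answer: $\frac{991951445923}{2567489760} \approx 386.35$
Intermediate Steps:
$Z = 12$ ($Z = 3 \cdot 4 = 12$)
$c = 1407615$ ($c = -9 + 1407624 = 1407615$)
$E{\left(I \right)} = - \frac{1}{8 I}$
$r{\left(X,F \right)} = - 4 X$
$L{\left(a \right)} = - \frac{1}{96}$ ($L{\left(a \right)} = - \frac{1}{8 \cdot 12} = \left(- \frac{1}{8}\right) \frac{1}{12} = - \frac{1}{96}$)
$- \frac{2789452}{r{\left(1805,1502 \right)}} + \frac{47 L{\left(84 \right)}}{c} = - \frac{2789452}{\left(-4\right) 1805} + \frac{47 \left(- \frac{1}{96}\right)}{1407615} = - \frac{2789452}{-7220} - \frac{47}{135131040} = \left(-2789452\right) \left(- \frac{1}{7220}\right) - \frac{47}{135131040} = \frac{697363}{1805} - \frac{47}{135131040} = \frac{991951445923}{2567489760}$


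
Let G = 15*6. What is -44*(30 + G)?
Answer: -5280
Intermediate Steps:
G = 90
-44*(30 + G) = -44*(30 + 90) = -44*120 = -5280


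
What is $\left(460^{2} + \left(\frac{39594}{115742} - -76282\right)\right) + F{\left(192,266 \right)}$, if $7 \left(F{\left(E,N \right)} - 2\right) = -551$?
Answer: $\frac{116589196406}{405097} \approx 2.8781 \cdot 10^{5}$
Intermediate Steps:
$F{\left(E,N \right)} = - \frac{537}{7}$ ($F{\left(E,N \right)} = 2 + \frac{1}{7} \left(-551\right) = 2 - \frac{551}{7} = - \frac{537}{7}$)
$\left(460^{2} + \left(\frac{39594}{115742} - -76282\right)\right) + F{\left(192,266 \right)} = \left(460^{2} + \left(\frac{39594}{115742} - -76282\right)\right) - \frac{537}{7} = \left(211600 + \left(39594 \cdot \frac{1}{115742} + 76282\right)\right) - \frac{537}{7} = \left(211600 + \left(\frac{19797}{57871} + 76282\right)\right) - \frac{537}{7} = \left(211600 + \frac{4414535419}{57871}\right) - \frac{537}{7} = \frac{16660039019}{57871} - \frac{537}{7} = \frac{116589196406}{405097}$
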